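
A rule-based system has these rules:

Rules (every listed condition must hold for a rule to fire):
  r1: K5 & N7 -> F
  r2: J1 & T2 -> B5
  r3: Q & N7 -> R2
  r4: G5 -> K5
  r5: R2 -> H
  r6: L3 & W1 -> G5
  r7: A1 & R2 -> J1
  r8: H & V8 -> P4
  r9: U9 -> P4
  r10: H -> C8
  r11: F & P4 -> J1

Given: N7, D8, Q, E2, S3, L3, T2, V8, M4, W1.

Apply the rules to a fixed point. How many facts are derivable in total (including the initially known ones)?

Round 1 — r3, r6, derive R2, G5.
Round 2 — r4, r5, derive K5, H.
Round 3 — r1, r8, r10, derive F, P4, C8.
Round 4 — r11, derive J1.
Round 5 — r2, derive B5.
Closure: {B5, C8, D8, E2, F, G5, H, J1, K5, L3, M4, N7, P4, Q, R2, S3, T2, V8, W1} — 19 facts.

19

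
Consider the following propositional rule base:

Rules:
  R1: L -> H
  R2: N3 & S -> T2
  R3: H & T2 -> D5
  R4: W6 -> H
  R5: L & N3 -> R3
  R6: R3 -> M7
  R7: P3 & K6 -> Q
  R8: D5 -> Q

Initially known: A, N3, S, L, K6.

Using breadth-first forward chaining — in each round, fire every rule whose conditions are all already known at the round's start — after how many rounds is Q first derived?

[1] R1 [L -> H]; R2 [N3 & S -> T2]; R5 [L & N3 -> R3]. ⇒ new: H, T2, R3.
[2] R3 [H & T2 -> D5]; R6 [R3 -> M7]. ⇒ new: D5, M7.
[3] R8 [D5 -> Q]. ⇒ new: Q.
Q first appears in round 3.

3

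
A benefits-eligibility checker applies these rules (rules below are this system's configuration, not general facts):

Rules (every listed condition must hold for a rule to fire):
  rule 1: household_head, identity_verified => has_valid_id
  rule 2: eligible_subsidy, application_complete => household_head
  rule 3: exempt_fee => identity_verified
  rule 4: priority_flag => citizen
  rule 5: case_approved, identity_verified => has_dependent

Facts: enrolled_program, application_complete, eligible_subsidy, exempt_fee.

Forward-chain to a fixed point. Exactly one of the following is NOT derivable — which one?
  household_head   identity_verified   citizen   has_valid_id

citizen

Round 1 fires rule 2, rule 3, giving household_head, identity_verified.
Round 2 fires rule 1, giving has_valid_id.
Derived: household_head (round 1), has_valid_id (round 2), identity_verified (round 1). citizen never appears in any round.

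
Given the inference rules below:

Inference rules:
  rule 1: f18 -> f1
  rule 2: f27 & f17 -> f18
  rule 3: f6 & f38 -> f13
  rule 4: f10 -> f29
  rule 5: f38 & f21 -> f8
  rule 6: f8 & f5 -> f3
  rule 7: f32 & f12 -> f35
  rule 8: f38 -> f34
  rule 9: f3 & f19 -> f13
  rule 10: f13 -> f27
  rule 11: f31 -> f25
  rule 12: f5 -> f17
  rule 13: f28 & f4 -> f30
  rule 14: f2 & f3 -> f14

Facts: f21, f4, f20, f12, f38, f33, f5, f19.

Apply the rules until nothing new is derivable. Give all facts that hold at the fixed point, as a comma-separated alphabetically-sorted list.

Round 1: rule 5 [f38 & f21 -> f8]; rule 8 [f38 -> f34]; rule 12 [f5 -> f17]. New: f8, f34, f17.
Round 2: rule 6 [f8 & f5 -> f3]. New: f3.
Round 3: rule 9 [f3 & f19 -> f13]. New: f13.
Round 4: rule 10 [f13 -> f27]. New: f27.
Round 5: rule 2 [f27 & f17 -> f18]. New: f18.
Round 6: rule 1 [f18 -> f1]. New: f1.

f1, f12, f13, f17, f18, f19, f20, f21, f27, f3, f33, f34, f38, f4, f5, f8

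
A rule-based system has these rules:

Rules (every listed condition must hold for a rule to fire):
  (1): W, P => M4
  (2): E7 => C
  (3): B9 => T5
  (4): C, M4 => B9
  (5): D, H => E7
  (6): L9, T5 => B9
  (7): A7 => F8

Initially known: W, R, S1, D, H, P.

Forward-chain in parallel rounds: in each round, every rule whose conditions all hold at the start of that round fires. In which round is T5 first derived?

4

Round 1 fires (1), (5), giving M4, E7.
Round 2 fires (2), giving C.
Round 3 fires (4), giving B9.
Round 4 fires (3), giving T5.
T5 first appears in round 4.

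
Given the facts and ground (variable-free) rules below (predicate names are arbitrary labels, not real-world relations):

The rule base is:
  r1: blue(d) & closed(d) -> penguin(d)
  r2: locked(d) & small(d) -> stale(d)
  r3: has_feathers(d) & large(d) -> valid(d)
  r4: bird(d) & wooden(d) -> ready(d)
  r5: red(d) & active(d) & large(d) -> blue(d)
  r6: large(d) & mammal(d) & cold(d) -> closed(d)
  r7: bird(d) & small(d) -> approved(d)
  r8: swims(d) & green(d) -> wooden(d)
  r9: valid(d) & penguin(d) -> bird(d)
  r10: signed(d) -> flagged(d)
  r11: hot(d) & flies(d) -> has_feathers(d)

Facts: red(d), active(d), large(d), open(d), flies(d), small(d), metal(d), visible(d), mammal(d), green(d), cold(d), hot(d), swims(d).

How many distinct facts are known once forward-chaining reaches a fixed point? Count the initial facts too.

22

Round 1 fires r5, r6, r8, r11, giving blue(d), closed(d), wooden(d), has_feathers(d).
Round 2 fires r1, r3, giving penguin(d), valid(d).
Round 3 fires r9, giving bird(d).
Round 4 fires r4, r7, giving ready(d), approved(d).
Closure: {active(d), approved(d), bird(d), blue(d), closed(d), cold(d), flies(d), green(d), has_feathers(d), hot(d), large(d), mammal(d), metal(d), open(d), penguin(d), ready(d), red(d), small(d), swims(d), valid(d), visible(d), wooden(d)} — 22 facts.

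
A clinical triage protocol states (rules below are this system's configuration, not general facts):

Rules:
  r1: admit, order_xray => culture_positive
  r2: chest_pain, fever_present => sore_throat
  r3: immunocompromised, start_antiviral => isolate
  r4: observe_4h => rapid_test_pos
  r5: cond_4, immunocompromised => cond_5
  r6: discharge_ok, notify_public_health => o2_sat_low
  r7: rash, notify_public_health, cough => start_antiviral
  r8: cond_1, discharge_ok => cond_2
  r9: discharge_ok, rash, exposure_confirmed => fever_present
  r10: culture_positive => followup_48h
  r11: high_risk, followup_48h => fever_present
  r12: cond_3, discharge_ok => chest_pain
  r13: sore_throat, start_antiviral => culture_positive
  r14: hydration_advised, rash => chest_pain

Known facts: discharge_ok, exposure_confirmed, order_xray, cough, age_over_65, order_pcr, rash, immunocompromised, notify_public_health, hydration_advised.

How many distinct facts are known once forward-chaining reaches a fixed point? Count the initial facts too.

Round 1: r6 [discharge_ok, notify_public_health => o2_sat_low]; r7 [rash, notify_public_health, cough => start_antiviral]; r9 [discharge_ok, rash, exposure_confirmed => fever_present]; r14 [hydration_advised, rash => chest_pain]. New: o2_sat_low, start_antiviral, fever_present, chest_pain.
Round 2: r2 [chest_pain, fever_present => sore_throat]; r3 [immunocompromised, start_antiviral => isolate]. New: sore_throat, isolate.
Round 3: r13 [sore_throat, start_antiviral => culture_positive]. New: culture_positive.
Round 4: r10 [culture_positive => followup_48h]. New: followup_48h.
Closure: {age_over_65, chest_pain, cough, culture_positive, discharge_ok, exposure_confirmed, fever_present, followup_48h, hydration_advised, immunocompromised, isolate, notify_public_health, o2_sat_low, order_pcr, order_xray, rash, sore_throat, start_antiviral} — 18 facts.

18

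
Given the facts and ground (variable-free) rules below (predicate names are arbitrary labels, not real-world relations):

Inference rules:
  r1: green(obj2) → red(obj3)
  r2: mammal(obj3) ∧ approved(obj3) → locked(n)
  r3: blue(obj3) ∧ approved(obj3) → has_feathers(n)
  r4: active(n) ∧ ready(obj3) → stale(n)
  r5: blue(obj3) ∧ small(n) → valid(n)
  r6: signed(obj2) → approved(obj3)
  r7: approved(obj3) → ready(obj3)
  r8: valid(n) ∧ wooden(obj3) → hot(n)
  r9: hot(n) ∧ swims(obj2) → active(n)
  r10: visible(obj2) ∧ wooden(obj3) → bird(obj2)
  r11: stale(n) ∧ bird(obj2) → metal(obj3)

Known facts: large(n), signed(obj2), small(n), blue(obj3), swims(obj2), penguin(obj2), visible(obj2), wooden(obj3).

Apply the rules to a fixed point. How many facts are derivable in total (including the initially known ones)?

17

Round 1 — r5, r6, r10, derive valid(n), approved(obj3), bird(obj2).
Round 2 — r3, r7, r8, derive has_feathers(n), ready(obj3), hot(n).
Round 3 — r9, derive active(n).
Round 4 — r4, derive stale(n).
Round 5 — r11, derive metal(obj3).
Closure: {active(n), approved(obj3), bird(obj2), blue(obj3), has_feathers(n), hot(n), large(n), metal(obj3), penguin(obj2), ready(obj3), signed(obj2), small(n), stale(n), swims(obj2), valid(n), visible(obj2), wooden(obj3)} — 17 facts.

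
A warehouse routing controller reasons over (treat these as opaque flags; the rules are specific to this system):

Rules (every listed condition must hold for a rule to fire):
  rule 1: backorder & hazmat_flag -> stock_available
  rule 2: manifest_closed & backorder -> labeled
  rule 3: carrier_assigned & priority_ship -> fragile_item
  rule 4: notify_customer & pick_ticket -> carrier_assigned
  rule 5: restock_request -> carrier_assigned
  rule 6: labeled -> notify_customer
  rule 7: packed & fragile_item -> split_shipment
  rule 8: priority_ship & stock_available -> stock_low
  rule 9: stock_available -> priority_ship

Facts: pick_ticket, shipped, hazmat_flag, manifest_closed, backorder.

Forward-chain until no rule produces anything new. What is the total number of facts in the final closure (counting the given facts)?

12

Round 1: rule 1 [backorder & hazmat_flag -> stock_available]; rule 2 [manifest_closed & backorder -> labeled]. Adds stock_available, labeled.
Round 2: rule 6 [labeled -> notify_customer]; rule 9 [stock_available -> priority_ship]. Adds notify_customer, priority_ship.
Round 3: rule 4 [notify_customer & pick_ticket -> carrier_assigned]; rule 8 [priority_ship & stock_available -> stock_low]. Adds carrier_assigned, stock_low.
Round 4: rule 3 [carrier_assigned & priority_ship -> fragile_item]. Adds fragile_item.
Closure: {backorder, carrier_assigned, fragile_item, hazmat_flag, labeled, manifest_closed, notify_customer, pick_ticket, priority_ship, shipped, stock_available, stock_low} — 12 facts.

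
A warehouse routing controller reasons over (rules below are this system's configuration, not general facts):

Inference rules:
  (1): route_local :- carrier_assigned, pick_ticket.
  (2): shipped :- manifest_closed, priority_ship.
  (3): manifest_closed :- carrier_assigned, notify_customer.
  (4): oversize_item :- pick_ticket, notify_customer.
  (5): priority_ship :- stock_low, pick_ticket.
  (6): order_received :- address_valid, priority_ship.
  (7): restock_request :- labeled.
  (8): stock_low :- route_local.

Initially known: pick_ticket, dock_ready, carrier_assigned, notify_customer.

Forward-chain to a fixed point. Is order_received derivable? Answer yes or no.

[1] (1) [route_local :- carrier_assigned, pick_ticket.]; (3) [manifest_closed :- carrier_assigned, notify_customer.]; (4) [oversize_item :- pick_ticket, notify_customer.]. ⇒ new: route_local, manifest_closed, oversize_item.
[2] (8) [stock_low :- route_local.]. ⇒ new: stock_low.
[3] (5) [priority_ship :- stock_low, pick_ticket.]. ⇒ new: priority_ship.
[4] (2) [shipped :- manifest_closed, priority_ship.]. ⇒ new: shipped.
Fixed point reached. order_received is concluded only by (6); (6) needs address_valid (never derived).

no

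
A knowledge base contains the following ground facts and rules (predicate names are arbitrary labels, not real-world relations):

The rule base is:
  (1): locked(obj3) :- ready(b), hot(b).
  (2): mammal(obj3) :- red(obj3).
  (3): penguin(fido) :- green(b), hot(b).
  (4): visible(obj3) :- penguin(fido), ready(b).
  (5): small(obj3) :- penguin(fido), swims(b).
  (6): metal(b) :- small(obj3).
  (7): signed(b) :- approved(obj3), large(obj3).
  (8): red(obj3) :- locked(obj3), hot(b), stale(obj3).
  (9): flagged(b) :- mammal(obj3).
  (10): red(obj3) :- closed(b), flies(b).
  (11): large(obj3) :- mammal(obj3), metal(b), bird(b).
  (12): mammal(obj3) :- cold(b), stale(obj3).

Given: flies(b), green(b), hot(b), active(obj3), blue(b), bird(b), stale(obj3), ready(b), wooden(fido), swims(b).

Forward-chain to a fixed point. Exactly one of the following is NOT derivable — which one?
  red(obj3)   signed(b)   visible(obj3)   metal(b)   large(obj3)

Round 1 fires (1), (3), giving locked(obj3), penguin(fido).
Round 2 fires (4), (5), (8), giving visible(obj3), small(obj3), red(obj3).
Round 3 fires (2), (6), giving mammal(obj3), metal(b).
Round 4 fires (9), (11), giving flagged(b), large(obj3).
Derived: large(obj3) (round 4), metal(b) (round 3), red(obj3) (round 2), visible(obj3) (round 2). signed(b) never appears in any round.

signed(b)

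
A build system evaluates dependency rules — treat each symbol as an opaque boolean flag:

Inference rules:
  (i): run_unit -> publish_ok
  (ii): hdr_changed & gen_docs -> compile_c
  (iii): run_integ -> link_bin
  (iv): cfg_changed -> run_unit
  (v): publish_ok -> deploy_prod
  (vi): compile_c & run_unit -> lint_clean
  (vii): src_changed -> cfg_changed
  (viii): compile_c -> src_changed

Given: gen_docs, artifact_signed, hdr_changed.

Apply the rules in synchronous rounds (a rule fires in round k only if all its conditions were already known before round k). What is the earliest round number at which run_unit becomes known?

4

Round 1 — (ii), derive compile_c.
Round 2 — (viii), derive src_changed.
Round 3 — (vii), derive cfg_changed.
Round 4 — (iv), derive run_unit.
run_unit first appears in round 4.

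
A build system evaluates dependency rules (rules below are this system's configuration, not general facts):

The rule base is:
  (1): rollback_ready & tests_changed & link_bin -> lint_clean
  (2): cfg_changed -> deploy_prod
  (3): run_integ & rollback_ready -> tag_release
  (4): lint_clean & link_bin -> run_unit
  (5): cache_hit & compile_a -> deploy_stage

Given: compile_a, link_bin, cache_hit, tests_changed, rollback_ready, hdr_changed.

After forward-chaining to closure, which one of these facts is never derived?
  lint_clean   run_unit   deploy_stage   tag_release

tag_release

[1] (1) [rollback_ready & tests_changed & link_bin -> lint_clean]; (5) [cache_hit & compile_a -> deploy_stage]. ⇒ new: lint_clean, deploy_stage.
[2] (4) [lint_clean & link_bin -> run_unit]. ⇒ new: run_unit.
Derived: run_unit (round 2), deploy_stage (round 1), lint_clean (round 1). tag_release never appears in any round.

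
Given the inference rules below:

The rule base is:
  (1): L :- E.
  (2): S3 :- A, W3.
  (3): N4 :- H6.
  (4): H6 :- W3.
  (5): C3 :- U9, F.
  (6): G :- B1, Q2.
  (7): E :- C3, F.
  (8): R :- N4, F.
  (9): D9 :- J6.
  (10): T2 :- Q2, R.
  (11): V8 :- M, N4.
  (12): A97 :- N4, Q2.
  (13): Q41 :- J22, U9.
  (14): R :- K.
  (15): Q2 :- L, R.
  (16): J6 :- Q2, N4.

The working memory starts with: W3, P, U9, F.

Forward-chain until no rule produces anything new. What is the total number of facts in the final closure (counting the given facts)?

15

Round 1 fires (4), (5), giving H6, C3.
Round 2 fires (3), (7), giving N4, E.
Round 3 fires (1), (8), giving L, R.
Round 4 fires (15), giving Q2.
Round 5 fires (10), (12), (16), giving T2, A97, J6.
Round 6 fires (9), giving D9.
Closure: {A97, C3, D9, E, F, H6, J6, L, N4, P, Q2, R, T2, U9, W3} — 15 facts.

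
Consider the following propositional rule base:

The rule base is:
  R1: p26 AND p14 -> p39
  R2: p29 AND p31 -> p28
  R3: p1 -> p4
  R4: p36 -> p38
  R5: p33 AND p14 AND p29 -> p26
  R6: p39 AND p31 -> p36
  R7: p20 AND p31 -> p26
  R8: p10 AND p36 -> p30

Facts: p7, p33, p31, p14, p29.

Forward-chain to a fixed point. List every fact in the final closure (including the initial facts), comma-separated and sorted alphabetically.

Round 1 fires R2, R5, giving p28, p26.
Round 2 fires R1, giving p39.
Round 3 fires R6, giving p36.
Round 4 fires R4, giving p38.

p14, p26, p28, p29, p31, p33, p36, p38, p39, p7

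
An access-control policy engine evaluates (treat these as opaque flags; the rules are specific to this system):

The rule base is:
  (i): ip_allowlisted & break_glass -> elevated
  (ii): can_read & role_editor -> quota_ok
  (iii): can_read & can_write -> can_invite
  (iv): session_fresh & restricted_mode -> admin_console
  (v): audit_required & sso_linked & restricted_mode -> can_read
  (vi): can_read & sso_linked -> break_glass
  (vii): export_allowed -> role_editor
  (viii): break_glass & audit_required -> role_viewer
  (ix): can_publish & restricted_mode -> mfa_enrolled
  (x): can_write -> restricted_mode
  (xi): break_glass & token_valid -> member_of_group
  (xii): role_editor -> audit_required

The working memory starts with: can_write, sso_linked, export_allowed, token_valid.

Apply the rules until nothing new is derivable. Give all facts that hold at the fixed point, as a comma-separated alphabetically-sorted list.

audit_required, break_glass, can_invite, can_read, can_write, export_allowed, member_of_group, quota_ok, restricted_mode, role_editor, role_viewer, sso_linked, token_valid

Round 1 fires (vii), (x), giving role_editor, restricted_mode.
Round 2 fires (xii), giving audit_required.
Round 3 fires (v), giving can_read.
Round 4 fires (ii), (iii), (vi), giving quota_ok, can_invite, break_glass.
Round 5 fires (viii), (xi), giving role_viewer, member_of_group.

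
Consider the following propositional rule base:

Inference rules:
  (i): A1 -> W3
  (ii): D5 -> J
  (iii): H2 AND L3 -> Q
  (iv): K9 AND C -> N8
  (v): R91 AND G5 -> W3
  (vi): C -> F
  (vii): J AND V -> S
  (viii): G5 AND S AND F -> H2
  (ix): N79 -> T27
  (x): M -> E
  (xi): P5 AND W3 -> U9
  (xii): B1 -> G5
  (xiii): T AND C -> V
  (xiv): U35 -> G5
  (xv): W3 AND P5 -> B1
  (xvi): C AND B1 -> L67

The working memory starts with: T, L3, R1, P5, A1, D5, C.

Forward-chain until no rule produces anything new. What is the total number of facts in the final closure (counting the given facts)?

18

Round 1: (i) [A1 -> W3]; (ii) [D5 -> J]; (vi) [C -> F]; (xiii) [T AND C -> V]. New: W3, J, F, V.
Round 2: (vii) [J AND V -> S]; (xi) [P5 AND W3 -> U9]; (xv) [W3 AND P5 -> B1]. New: S, U9, B1.
Round 3: (xii) [B1 -> G5]; (xvi) [C AND B1 -> L67]. New: G5, L67.
Round 4: (viii) [G5 AND S AND F -> H2]. New: H2.
Round 5: (iii) [H2 AND L3 -> Q]. New: Q.
Closure: {A1, B1, C, D5, F, G5, H2, J, L3, L67, P5, Q, R1, S, T, U9, V, W3} — 18 facts.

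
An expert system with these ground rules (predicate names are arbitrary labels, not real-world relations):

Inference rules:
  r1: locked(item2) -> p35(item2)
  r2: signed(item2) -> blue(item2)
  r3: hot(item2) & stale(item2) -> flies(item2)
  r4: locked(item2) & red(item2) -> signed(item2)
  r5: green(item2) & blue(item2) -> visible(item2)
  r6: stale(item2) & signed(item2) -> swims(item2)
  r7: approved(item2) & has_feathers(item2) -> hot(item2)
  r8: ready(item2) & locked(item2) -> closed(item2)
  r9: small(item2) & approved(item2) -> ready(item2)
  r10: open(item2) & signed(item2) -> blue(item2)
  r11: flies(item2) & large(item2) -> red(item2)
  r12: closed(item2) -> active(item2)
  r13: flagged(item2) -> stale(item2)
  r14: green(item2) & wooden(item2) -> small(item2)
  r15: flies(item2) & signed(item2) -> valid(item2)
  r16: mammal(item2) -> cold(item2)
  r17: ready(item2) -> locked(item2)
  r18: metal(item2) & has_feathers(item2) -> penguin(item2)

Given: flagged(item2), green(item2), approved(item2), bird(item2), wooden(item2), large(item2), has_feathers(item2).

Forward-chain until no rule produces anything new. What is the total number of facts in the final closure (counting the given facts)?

22

Round 1 — r7, r13, r14, derive hot(item2), stale(item2), small(item2).
Round 2 — r3, r9, derive flies(item2), ready(item2).
Round 3 — r11, r17, derive red(item2), locked(item2).
Round 4 — r1, r4, r8, derive p35(item2), signed(item2), closed(item2).
Round 5 — r2, r6, r12, r15, derive blue(item2), swims(item2), active(item2), valid(item2).
Round 6 — r5, derive visible(item2).
Closure: {active(item2), approved(item2), bird(item2), blue(item2), closed(item2), flagged(item2), flies(item2), green(item2), has_feathers(item2), hot(item2), large(item2), locked(item2), p35(item2), ready(item2), red(item2), signed(item2), small(item2), stale(item2), swims(item2), valid(item2), visible(item2), wooden(item2)} — 22 facts.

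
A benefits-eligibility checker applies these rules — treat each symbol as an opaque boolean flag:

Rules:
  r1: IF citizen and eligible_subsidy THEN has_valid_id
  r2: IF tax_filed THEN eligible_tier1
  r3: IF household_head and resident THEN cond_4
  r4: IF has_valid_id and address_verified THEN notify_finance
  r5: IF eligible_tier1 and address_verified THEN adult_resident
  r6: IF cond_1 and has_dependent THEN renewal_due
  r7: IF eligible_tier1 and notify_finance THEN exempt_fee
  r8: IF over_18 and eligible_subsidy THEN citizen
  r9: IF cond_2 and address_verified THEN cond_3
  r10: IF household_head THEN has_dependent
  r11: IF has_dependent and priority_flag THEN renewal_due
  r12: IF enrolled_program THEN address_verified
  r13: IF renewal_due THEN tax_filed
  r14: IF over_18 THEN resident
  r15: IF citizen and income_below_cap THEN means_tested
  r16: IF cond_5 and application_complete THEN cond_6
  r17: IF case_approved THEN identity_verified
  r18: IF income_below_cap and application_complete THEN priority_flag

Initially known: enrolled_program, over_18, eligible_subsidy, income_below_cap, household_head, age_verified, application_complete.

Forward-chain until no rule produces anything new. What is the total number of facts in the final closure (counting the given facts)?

21

Round 1 — r8, r10, r12, r14, r18, derive citizen, has_dependent, address_verified, resident, priority_flag.
Round 2 — r1, r3, r11, r15, derive has_valid_id, cond_4, renewal_due, means_tested.
Round 3 — r4, r13, derive notify_finance, tax_filed.
Round 4 — r2, derive eligible_tier1.
Round 5 — r5, r7, derive adult_resident, exempt_fee.
Closure: {address_verified, adult_resident, age_verified, application_complete, citizen, cond_4, eligible_subsidy, eligible_tier1, enrolled_program, exempt_fee, has_dependent, has_valid_id, household_head, income_below_cap, means_tested, notify_finance, over_18, priority_flag, renewal_due, resident, tax_filed} — 21 facts.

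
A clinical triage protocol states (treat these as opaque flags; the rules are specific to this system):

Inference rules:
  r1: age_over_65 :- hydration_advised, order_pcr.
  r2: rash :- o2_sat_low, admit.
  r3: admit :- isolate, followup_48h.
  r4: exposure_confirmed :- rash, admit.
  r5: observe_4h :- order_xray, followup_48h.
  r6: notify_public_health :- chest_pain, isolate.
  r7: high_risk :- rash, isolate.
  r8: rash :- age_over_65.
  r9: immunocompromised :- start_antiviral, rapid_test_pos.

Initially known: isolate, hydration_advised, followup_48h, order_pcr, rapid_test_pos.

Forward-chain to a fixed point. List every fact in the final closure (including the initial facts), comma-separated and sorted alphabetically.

admit, age_over_65, exposure_confirmed, followup_48h, high_risk, hydration_advised, isolate, order_pcr, rapid_test_pos, rash

[1] r1 [age_over_65 :- hydration_advised, order_pcr.]; r3 [admit :- isolate, followup_48h.]. ⇒ new: age_over_65, admit.
[2] r8 [rash :- age_over_65.]. ⇒ new: rash.
[3] r4 [exposure_confirmed :- rash, admit.]; r7 [high_risk :- rash, isolate.]. ⇒ new: exposure_confirmed, high_risk.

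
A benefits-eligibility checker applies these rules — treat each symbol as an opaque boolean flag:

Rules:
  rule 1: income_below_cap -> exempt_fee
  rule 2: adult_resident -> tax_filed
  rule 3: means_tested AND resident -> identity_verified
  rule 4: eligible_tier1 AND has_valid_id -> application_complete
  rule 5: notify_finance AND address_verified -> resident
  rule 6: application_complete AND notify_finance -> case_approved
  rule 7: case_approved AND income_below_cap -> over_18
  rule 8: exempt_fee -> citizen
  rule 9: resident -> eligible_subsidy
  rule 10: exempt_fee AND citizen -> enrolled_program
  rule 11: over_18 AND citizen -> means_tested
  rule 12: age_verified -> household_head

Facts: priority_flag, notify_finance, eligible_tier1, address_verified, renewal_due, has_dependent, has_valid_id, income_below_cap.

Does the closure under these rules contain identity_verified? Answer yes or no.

[1] rule 1 [income_below_cap -> exempt_fee]; rule 4 [eligible_tier1 AND has_valid_id -> application_complete]; rule 5 [notify_finance AND address_verified -> resident]. ⇒ new: exempt_fee, application_complete, resident.
[2] rule 6 [application_complete AND notify_finance -> case_approved]; rule 8 [exempt_fee -> citizen]; rule 9 [resident -> eligible_subsidy]. ⇒ new: case_approved, citizen, eligible_subsidy.
[3] rule 7 [case_approved AND income_below_cap -> over_18]; rule 10 [exempt_fee AND citizen -> enrolled_program]. ⇒ new: over_18, enrolled_program.
[4] rule 11 [over_18 AND citizen -> means_tested]. ⇒ new: means_tested.
[5] rule 3 [means_tested AND resident -> identity_verified]. ⇒ new: identity_verified.
identity_verified appears in round 5, so it is derivable.

yes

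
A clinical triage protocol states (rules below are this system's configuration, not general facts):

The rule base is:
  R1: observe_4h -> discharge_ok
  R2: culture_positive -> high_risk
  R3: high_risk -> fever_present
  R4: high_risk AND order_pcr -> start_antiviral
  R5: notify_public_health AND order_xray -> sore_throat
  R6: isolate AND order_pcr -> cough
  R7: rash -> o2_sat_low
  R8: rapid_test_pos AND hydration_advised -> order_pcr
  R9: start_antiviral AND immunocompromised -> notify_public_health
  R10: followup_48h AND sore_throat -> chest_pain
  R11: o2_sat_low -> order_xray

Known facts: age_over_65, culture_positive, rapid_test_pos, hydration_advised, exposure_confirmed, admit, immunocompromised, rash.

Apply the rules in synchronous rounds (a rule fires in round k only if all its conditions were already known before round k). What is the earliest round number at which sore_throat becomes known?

Round 1 — R2, R7, R8, derive high_risk, o2_sat_low, order_pcr.
Round 2 — R3, R4, R11, derive fever_present, start_antiviral, order_xray.
Round 3 — R9, derive notify_public_health.
Round 4 — R5, derive sore_throat.
sore_throat first appears in round 4.

4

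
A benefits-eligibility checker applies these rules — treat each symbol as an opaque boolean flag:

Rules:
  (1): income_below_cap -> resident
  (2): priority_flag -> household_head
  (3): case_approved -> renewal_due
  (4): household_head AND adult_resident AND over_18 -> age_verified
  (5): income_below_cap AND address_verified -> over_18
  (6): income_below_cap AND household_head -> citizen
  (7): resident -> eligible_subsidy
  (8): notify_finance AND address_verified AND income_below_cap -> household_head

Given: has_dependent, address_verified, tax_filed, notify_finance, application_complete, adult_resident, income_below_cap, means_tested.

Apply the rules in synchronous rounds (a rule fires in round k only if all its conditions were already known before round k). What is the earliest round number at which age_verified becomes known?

2

Round 1: (1) [income_below_cap -> resident]; (5) [income_below_cap AND address_verified -> over_18]; (8) [notify_finance AND address_verified AND income_below_cap -> household_head]. Adds resident, over_18, household_head.
Round 2: (4) [household_head AND adult_resident AND over_18 -> age_verified]; (6) [income_below_cap AND household_head -> citizen]; (7) [resident -> eligible_subsidy]. Adds age_verified, citizen, eligible_subsidy.
age_verified first appears in round 2.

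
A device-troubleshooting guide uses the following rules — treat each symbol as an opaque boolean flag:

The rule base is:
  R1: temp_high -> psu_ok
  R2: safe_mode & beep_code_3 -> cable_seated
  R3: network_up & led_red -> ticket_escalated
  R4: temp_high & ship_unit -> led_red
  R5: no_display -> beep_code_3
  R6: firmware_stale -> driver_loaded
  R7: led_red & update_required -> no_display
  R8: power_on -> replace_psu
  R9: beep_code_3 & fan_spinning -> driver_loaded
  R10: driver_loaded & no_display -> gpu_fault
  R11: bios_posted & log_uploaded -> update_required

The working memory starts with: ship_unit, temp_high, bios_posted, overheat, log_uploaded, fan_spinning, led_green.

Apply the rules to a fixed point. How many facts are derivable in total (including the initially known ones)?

14

Round 1 — R1, R4, R11, derive psu_ok, led_red, update_required.
Round 2 — R7, derive no_display.
Round 3 — R5, derive beep_code_3.
Round 4 — R9, derive driver_loaded.
Round 5 — R10, derive gpu_fault.
Closure: {beep_code_3, bios_posted, driver_loaded, fan_spinning, gpu_fault, led_green, led_red, log_uploaded, no_display, overheat, psu_ok, ship_unit, temp_high, update_required} — 14 facts.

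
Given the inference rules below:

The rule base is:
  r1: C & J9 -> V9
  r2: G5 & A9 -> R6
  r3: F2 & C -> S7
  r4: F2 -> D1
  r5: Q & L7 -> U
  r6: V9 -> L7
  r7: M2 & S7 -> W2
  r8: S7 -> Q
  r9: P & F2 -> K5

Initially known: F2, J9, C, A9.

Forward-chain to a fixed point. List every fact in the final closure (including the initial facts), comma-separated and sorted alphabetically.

A9, C, D1, F2, J9, L7, Q, S7, U, V9

Round 1: r1 [C & J9 -> V9]; r3 [F2 & C -> S7]; r4 [F2 -> D1]. Adds V9, S7, D1.
Round 2: r6 [V9 -> L7]; r8 [S7 -> Q]. Adds L7, Q.
Round 3: r5 [Q & L7 -> U]. Adds U.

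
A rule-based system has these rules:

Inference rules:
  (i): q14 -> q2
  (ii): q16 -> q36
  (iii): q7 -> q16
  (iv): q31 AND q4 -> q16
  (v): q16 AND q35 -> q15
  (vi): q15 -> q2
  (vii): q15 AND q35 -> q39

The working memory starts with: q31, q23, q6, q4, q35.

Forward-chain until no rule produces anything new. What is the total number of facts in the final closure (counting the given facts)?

10

[1] (iv) [q31 AND q4 -> q16]. ⇒ new: q16.
[2] (ii) [q16 -> q36]; (v) [q16 AND q35 -> q15]. ⇒ new: q36, q15.
[3] (vi) [q15 -> q2]; (vii) [q15 AND q35 -> q39]. ⇒ new: q2, q39.
Closure: {q15, q16, q2, q23, q31, q35, q36, q39, q4, q6} — 10 facts.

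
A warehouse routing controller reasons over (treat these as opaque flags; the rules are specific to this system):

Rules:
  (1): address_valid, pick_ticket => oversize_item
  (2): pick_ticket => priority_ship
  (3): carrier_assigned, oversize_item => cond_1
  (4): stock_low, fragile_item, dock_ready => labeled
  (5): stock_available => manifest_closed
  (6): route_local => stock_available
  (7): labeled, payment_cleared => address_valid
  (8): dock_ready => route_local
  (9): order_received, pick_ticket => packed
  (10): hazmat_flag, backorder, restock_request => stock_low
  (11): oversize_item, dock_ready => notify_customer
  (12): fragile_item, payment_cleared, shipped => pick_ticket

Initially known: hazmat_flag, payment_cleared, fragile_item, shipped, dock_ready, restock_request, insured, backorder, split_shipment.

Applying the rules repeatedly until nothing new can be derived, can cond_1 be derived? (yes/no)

no

Round 1 — (8), (10), (12), derive route_local, stock_low, pick_ticket.
Round 2 — (2), (4), (6), derive priority_ship, labeled, stock_available.
Round 3 — (5), (7), derive manifest_closed, address_valid.
Round 4 — (1), derive oversize_item.
Round 5 — (11), derive notify_customer.
Fixed point reached. cond_1 is concluded only by (3); (3) needs carrier_assigned (never derived).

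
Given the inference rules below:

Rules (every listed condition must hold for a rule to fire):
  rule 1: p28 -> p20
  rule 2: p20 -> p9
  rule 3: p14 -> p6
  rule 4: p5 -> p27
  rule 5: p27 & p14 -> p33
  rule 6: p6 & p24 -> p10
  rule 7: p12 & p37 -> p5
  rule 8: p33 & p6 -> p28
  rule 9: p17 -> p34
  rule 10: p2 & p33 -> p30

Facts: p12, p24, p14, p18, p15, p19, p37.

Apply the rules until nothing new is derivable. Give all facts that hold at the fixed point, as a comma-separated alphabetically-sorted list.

p10, p12, p14, p15, p18, p19, p20, p24, p27, p28, p33, p37, p5, p6, p9

Round 1: rule 3 [p14 -> p6]; rule 7 [p12 & p37 -> p5]. New: p6, p5.
Round 2: rule 4 [p5 -> p27]; rule 6 [p6 & p24 -> p10]. New: p27, p10.
Round 3: rule 5 [p27 & p14 -> p33]. New: p33.
Round 4: rule 8 [p33 & p6 -> p28]. New: p28.
Round 5: rule 1 [p28 -> p20]. New: p20.
Round 6: rule 2 [p20 -> p9]. New: p9.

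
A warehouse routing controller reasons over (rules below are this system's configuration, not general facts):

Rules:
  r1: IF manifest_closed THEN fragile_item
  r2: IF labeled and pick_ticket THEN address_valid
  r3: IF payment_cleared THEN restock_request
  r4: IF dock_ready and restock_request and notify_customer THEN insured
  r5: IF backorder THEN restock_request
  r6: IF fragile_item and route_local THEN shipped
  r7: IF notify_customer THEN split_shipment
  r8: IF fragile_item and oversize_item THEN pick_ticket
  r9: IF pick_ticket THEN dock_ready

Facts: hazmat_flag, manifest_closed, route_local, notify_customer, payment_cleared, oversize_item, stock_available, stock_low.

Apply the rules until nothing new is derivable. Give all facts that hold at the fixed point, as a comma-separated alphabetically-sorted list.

Round 1: r1 [IF manifest_closed THEN fragile_item]; r3 [IF payment_cleared THEN restock_request]; r7 [IF notify_customer THEN split_shipment]. Adds fragile_item, restock_request, split_shipment.
Round 2: r6 [IF fragile_item and route_local THEN shipped]; r8 [IF fragile_item and oversize_item THEN pick_ticket]. Adds shipped, pick_ticket.
Round 3: r9 [IF pick_ticket THEN dock_ready]. Adds dock_ready.
Round 4: r4 [IF dock_ready and restock_request and notify_customer THEN insured]. Adds insured.

dock_ready, fragile_item, hazmat_flag, insured, manifest_closed, notify_customer, oversize_item, payment_cleared, pick_ticket, restock_request, route_local, shipped, split_shipment, stock_available, stock_low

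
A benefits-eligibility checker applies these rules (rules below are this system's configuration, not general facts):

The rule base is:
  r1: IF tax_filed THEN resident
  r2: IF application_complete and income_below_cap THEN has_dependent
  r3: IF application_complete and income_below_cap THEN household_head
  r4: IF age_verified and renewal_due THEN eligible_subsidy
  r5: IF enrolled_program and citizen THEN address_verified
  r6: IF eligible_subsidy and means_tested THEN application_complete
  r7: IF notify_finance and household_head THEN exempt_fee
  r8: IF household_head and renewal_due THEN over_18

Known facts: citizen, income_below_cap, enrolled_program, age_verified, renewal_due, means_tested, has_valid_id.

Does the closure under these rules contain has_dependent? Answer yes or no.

Round 1 — r4, r5, derive eligible_subsidy, address_verified.
Round 2 — r6, derive application_complete.
Round 3 — r2, r3, derive has_dependent, household_head.
Round 4 — r8, derive over_18.
has_dependent appears in round 3, so it is derivable.

yes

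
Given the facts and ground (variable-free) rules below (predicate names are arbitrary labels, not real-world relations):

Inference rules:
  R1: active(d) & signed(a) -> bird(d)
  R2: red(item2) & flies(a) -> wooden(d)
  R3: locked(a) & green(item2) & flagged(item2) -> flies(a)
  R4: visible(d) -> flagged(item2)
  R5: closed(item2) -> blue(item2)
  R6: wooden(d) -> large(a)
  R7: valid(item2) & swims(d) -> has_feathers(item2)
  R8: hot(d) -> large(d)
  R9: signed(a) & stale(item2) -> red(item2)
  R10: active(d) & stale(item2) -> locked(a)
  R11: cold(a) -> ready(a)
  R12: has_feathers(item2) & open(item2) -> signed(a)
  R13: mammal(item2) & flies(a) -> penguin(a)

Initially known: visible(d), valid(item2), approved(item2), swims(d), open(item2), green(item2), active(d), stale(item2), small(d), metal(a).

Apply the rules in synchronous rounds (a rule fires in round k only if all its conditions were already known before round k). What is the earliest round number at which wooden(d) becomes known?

Round 1: R4 [visible(d) -> flagged(item2)]; R7 [valid(item2) & swims(d) -> has_feathers(item2)]; R10 [active(d) & stale(item2) -> locked(a)]. New: flagged(item2), has_feathers(item2), locked(a).
Round 2: R3 [locked(a) & green(item2) & flagged(item2) -> flies(a)]; R12 [has_feathers(item2) & open(item2) -> signed(a)]. New: flies(a), signed(a).
Round 3: R1 [active(d) & signed(a) -> bird(d)]; R9 [signed(a) & stale(item2) -> red(item2)]. New: bird(d), red(item2).
Round 4: R2 [red(item2) & flies(a) -> wooden(d)]. New: wooden(d).
wooden(d) first appears in round 4.

4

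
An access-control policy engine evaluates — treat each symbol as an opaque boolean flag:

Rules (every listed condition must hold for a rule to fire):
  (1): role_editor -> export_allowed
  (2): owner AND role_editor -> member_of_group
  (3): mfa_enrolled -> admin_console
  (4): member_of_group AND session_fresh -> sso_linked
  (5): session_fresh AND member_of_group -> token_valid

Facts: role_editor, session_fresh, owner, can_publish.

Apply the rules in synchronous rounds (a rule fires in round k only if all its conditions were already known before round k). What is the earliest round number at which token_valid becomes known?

Round 1 — (1), (2), derive export_allowed, member_of_group.
Round 2 — (4), (5), derive sso_linked, token_valid.
token_valid first appears in round 2.

2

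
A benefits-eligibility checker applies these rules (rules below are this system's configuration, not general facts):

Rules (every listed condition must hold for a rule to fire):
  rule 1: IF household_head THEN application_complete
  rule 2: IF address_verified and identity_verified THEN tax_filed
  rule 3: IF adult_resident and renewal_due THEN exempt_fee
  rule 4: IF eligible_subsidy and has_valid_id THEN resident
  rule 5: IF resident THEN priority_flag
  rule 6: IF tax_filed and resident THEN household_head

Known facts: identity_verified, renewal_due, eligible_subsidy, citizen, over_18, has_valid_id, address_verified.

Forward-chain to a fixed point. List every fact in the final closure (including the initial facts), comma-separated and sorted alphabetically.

address_verified, application_complete, citizen, eligible_subsidy, has_valid_id, household_head, identity_verified, over_18, priority_flag, renewal_due, resident, tax_filed

Round 1: rule 2 [IF address_verified and identity_verified THEN tax_filed]; rule 4 [IF eligible_subsidy and has_valid_id THEN resident]. Adds tax_filed, resident.
Round 2: rule 5 [IF resident THEN priority_flag]; rule 6 [IF tax_filed and resident THEN household_head]. Adds priority_flag, household_head.
Round 3: rule 1 [IF household_head THEN application_complete]. Adds application_complete.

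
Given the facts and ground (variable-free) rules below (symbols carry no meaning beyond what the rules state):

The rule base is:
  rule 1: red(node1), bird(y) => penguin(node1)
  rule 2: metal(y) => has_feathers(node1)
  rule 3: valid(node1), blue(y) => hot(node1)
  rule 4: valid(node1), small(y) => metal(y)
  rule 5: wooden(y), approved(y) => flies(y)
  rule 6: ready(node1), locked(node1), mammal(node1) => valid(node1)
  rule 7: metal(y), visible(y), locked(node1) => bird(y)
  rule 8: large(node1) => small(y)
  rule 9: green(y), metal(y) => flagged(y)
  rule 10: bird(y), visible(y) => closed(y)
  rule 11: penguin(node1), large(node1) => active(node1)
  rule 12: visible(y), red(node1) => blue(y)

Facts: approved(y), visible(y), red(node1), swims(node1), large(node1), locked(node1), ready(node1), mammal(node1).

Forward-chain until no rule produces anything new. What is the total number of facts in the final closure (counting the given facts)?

[1] rule 6 [ready(node1), locked(node1), mammal(node1) => valid(node1)]; rule 8 [large(node1) => small(y)]; rule 12 [visible(y), red(node1) => blue(y)]. ⇒ new: valid(node1), small(y), blue(y).
[2] rule 3 [valid(node1), blue(y) => hot(node1)]; rule 4 [valid(node1), small(y) => metal(y)]. ⇒ new: hot(node1), metal(y).
[3] rule 2 [metal(y) => has_feathers(node1)]; rule 7 [metal(y), visible(y), locked(node1) => bird(y)]. ⇒ new: has_feathers(node1), bird(y).
[4] rule 1 [red(node1), bird(y) => penguin(node1)]; rule 10 [bird(y), visible(y) => closed(y)]. ⇒ new: penguin(node1), closed(y).
[5] rule 11 [penguin(node1), large(node1) => active(node1)]. ⇒ new: active(node1).
Closure: {active(node1), approved(y), bird(y), blue(y), closed(y), has_feathers(node1), hot(node1), large(node1), locked(node1), mammal(node1), metal(y), penguin(node1), ready(node1), red(node1), small(y), swims(node1), valid(node1), visible(y)} — 18 facts.

18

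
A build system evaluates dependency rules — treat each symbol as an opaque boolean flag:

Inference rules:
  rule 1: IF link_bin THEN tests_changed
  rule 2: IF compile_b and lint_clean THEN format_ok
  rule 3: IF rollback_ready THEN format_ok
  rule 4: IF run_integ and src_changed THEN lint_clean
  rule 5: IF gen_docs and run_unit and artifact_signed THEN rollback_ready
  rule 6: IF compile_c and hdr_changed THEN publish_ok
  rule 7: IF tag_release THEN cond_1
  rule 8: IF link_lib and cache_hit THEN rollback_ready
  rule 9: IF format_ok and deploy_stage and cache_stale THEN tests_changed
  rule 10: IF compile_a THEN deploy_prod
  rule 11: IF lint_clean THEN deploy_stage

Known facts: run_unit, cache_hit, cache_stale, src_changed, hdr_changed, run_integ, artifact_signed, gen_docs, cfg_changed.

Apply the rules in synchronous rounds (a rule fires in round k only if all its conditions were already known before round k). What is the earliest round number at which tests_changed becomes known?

3

Round 1: rule 4 [IF run_integ and src_changed THEN lint_clean]; rule 5 [IF gen_docs and run_unit and artifact_signed THEN rollback_ready]. Adds lint_clean, rollback_ready.
Round 2: rule 3 [IF rollback_ready THEN format_ok]; rule 11 [IF lint_clean THEN deploy_stage]. Adds format_ok, deploy_stage.
Round 3: rule 9 [IF format_ok and deploy_stage and cache_stale THEN tests_changed]. Adds tests_changed.
tests_changed first appears in round 3.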